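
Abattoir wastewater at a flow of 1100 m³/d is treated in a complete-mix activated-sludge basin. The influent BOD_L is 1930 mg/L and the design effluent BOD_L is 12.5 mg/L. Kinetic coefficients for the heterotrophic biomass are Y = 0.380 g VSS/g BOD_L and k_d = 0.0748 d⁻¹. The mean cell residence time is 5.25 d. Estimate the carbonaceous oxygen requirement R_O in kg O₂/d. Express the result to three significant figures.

R_O ≈ 1290 kg O₂/d

The observed yield is Y_obs = Y/(1 + k_d·θ_c) = 0.380 / (1 + 0.0748 × 5.25) = 0.380 / 1.393 = 0.2729 g VSS per g BOD_L removed.
Mass of BOD_L removed per day: Q(S₀ − S) = 1100 × 1918 g/m³ = 2109 kg/d.
Biomass synthesised: P_X = Y_obs × 2109 = 575.5 kg VSS/d.
Carbonaceous O₂ demand = substrate oxidised − cell-mass equivalent = 2109 − 1.42 × 575.5 = 1292 kg O₂/d.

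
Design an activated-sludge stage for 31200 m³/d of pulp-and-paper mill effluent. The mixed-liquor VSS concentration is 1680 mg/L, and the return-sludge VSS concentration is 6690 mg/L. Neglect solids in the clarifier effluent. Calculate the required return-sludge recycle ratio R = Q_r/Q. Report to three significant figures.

R = Q_r/Q = X/(X_r − X) = 1680 / (6690 − 1680) = 0.3353.

R ≈ 0.335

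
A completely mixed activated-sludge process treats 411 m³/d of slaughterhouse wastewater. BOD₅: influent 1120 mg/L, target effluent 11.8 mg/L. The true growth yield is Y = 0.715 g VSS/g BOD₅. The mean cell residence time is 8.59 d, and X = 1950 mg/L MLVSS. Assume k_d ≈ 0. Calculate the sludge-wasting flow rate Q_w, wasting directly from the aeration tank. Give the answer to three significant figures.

Q_w ≈ 167 m³/d

V·X = Y·Q·ΔS·θ_c gives V = 0.715 × 411 × (1120 − 11.8) × 8.59 / 1950 = 1435 m³.
With mixed-liquor wasting, θ_c = V/Q_w, so Q_w = V/θ_c = 1435/8.59 = 167.0 m³/d.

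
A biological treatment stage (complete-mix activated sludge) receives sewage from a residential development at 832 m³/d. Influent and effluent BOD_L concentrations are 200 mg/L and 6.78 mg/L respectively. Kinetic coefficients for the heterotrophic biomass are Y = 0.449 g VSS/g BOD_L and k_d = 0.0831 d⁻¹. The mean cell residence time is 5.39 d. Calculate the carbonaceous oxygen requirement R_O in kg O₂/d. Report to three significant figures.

Observed yield with endogenous decay: Y_obs = Y / (1 + k_d·θ_c) = 0.449 / (1 + 0.0831 × 5.39) = 0.449 / 1.448 = 0.3101 g VSS/g BOD_L.
ΔS = 200 − 6.78 = 193.2 mg/L, so the substrate removal rate is 832 × 193.2/1000 = 160.8 kg BOD_L/d.
Net sludge production P_X = 0.3101 × 160.8 = 49.85 kg VSS/d.
R_O = Q·ΔS − 1.42 P_X = 160.8 − 70.79 = 89.97 kg O₂/d.

R_O ≈ 90.0 kg O₂/d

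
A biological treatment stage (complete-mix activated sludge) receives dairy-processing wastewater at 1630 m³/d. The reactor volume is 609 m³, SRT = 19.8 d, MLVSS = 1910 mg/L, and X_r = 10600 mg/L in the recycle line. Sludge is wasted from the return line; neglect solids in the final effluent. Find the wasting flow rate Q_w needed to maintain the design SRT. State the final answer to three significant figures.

θ_c = V·X/(Q_w·X_r) when wasting from the recycle, so Q_w = V·X/(θ_c·X_r) = 609.0 × 1910 / (19.8 × 10600) = 5.542 m³/d.

Q_w ≈ 5.54 m³/d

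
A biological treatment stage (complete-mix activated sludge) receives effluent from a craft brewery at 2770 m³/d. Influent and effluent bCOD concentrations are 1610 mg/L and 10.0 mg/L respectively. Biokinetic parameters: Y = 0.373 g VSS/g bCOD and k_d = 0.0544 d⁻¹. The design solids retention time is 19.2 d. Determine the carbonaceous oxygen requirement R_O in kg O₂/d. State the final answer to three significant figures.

R_O ≈ 3280 kg O₂/d

Y_obs = Y / (1 + k_d θ_c) = 0.373 / (1 + 0.0544 × 19.2) = 0.373 / 2.044 = 0.1824.
ΔS = 1610 − 10.0 = 1600 mg/L, so the substrate removal rate is 2770 × 1600/1000 = 4432 kg bCOD/d.
P_X = Y_obs·Q·(S₀ − S) = 0.1824 × 4432 = 808.6 kg VSS/d.
R_O = Q·(S₀ − S) − 1.42·P_X = 4432 − 1.42 × 808.6 = 3284 kg O₂/d.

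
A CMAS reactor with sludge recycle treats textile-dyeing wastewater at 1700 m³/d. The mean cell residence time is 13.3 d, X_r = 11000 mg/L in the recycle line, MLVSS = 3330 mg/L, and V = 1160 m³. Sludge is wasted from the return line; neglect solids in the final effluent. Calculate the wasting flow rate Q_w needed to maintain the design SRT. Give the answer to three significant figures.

Q_w ≈ 26.4 m³/d

θ_c = V·X/(Q_w·X_r) when wasting from the recycle, so Q_w = V·X/(θ_c·X_r) = 1160 × 3330 / (13.3 × 11000) = 26.40 m³/d.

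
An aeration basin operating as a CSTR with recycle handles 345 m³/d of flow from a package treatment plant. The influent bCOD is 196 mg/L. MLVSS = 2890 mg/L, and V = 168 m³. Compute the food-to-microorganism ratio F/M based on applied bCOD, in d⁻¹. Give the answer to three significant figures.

F/M = applied load / biomass = Q·S₀/(V·X) = 345 × 196 / (168.0 × 2890) = 0.1393 d⁻¹.

F/M ≈ 0.139 d⁻¹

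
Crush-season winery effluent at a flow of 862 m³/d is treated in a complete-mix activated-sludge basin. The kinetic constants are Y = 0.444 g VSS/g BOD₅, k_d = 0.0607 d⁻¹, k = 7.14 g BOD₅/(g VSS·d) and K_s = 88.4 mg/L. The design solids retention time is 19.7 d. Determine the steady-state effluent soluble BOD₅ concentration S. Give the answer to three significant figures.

S ≈ 3.22 mg/L

Effluent substrate depends only on kinetics and SRT: S = K_s(1 + k_d θ_c) / [θ_c(Yk − k_d) − 1] = 88.4 × (1 + 0.0607 × 19.7) / [19.7 × (0.444 × 7.14 − 0.0607) − 1] = 194.1 / 60.26 = 3.221 mg/L.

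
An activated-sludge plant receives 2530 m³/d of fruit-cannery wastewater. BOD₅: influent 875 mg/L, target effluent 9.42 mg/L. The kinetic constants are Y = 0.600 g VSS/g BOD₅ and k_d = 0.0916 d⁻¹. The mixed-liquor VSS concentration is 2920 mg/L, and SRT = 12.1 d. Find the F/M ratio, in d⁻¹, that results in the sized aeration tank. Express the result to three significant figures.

From the SRT design equation V = Y Q (S₀−S) θ_c / [X (1 + k_d θ_c)] = 0.600 × 2530 × (875 − 9.42) × 12.1 / [2920 × (1 + 0.0916 × 12.1)] = 1.59×10^7 / 6156 = 2582 m³.
Food-to-microorganism ratio F/M = Q S₀ / (V X) = 2530 × 875 / (2582 × 2920) = 0.2936 d⁻¹.

F/M ≈ 0.294 d⁻¹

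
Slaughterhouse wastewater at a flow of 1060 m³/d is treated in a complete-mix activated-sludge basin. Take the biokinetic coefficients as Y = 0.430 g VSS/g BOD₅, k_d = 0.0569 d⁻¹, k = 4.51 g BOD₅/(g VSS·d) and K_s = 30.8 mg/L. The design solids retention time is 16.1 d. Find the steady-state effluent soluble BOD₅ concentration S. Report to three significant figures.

For a completely mixed reactor with recycle the Lawrence–McCarty relation gives S = K_s·(1 + k_d·θ_c) / [θ_c·(Y·k − k_d) − 1] = 30.8 × (1 + 0.0569 × 16.1) / [16.1 × (0.430 × 4.51 − 0.0569) − 1] = 59.02 / 29.31 = 2.014 mg/L.

S ≈ 2.01 mg/L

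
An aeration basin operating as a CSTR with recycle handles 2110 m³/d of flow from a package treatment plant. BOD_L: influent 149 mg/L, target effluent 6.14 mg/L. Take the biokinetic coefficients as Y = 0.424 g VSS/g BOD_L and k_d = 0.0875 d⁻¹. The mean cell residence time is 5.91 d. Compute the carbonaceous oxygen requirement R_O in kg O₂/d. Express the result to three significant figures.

R_O ≈ 182 kg O₂/d

The observed yield is Y_obs = Y/(1 + k_d·θ_c) = 0.424 / (1 + 0.0875 × 5.91) = 0.424 / 1.517 = 0.2795 g VSS per g BOD_L removed.
Substrate removed = Q·(S₀ − S) = 2110 m³/d × (149 − 6.14) g/m³ = 3.01×10^5 g/d = 301.4 kg/d.
Net sludge production P_X = 0.2795 × 301.4 = 84.24 kg VSS/d.
R_O = Q·(S₀ − S) − 1.42·P_X = 301.4 − 1.42 × 84.24 = 181.8 kg O₂/d.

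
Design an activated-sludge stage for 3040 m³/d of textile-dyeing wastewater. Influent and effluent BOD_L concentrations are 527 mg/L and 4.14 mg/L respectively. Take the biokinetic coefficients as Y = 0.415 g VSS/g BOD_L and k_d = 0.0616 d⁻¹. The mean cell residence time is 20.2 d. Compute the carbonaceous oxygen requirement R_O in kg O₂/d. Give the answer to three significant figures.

R_O ≈ 1170 kg O₂/d

Observed yield with endogenous decay: Y_obs = Y / (1 + k_d·θ_c) = 0.415 / (1 + 0.0616 × 20.2) = 0.415 / 2.244 = 0.1849 g VSS/g BOD_L.
Substrate removed = Q·(S₀ − S) = 3040 m³/d × (527 − 4.14) g/m³ = 1.59×10^6 g/d = 1589 kg/d.
Net sludge production P_X = 0.1849 × 1589 = 293.9 kg VSS/d.
R_O = Q·ΔS − 1.42 P_X = 1589 − 417.4 = 1172 kg O₂/d.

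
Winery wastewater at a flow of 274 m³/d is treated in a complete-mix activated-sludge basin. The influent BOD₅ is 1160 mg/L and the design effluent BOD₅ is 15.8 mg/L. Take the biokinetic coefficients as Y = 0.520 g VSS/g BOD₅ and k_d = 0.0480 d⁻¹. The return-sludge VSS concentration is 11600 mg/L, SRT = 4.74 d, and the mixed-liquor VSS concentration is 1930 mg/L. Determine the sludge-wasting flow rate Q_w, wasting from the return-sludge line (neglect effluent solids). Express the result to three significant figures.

Q_w ≈ 11.4 m³/d

Steady-state biomass mass balance: V·X·(1 + k_d·θ_c) = Y·Q·(S₀ − S)·θ_c, so V = 0.520 × 274 × (1160 − 15.8) × 4.74 / [1930 × (1 + 0.0480 × 4.74)] = 7.73×10^5 / 2369 = 326.2 m³.
θ_c = V·X/(Q_w·X_r) when wasting from the recycle, so Q_w = V·X/(θ_c·X_r) = 326.2 × 1930 / (4.74 × 11600) = 11.45 m³/d.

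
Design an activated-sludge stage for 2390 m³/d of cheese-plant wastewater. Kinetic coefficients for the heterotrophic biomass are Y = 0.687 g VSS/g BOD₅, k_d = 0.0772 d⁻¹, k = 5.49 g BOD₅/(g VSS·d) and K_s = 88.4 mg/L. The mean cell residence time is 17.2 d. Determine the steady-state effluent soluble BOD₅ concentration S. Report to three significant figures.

Effluent substrate depends only on kinetics and SRT: S = K_s(1 + k_d θ_c) / [θ_c(Yk − k_d) − 1] = 88.4 × (1 + 0.0772 × 17.2) / [17.2 × (0.687 × 5.49 − 0.0772) − 1] = 205.8 / 62.54 = 3.290 mg/L.

S ≈ 3.29 mg/L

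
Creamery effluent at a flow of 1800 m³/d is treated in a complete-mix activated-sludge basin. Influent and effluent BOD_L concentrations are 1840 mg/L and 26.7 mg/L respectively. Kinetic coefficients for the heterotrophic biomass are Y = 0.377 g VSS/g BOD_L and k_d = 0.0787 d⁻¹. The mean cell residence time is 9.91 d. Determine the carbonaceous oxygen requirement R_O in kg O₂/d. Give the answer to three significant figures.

Observed yield with endogenous decay: Y_obs = Y / (1 + k_d·θ_c) = 0.377 / (1 + 0.0787 × 9.91) = 0.377 / 1.780 = 0.2118 g VSS/g BOD_L.
ΔS = 1840 − 26.7 = 1813 mg/L, so the substrate removal rate is 1800 × 1813/1000 = 3264 kg BOD_L/d.
P_X = Y_obs·Q·(S₀ − S) = 0.2118 × 3264 = 691.3 kg VSS/d.
R_O = Q·(S₀ − S) − 1.42·P_X = 3264 − 1.42 × 691.3 = 2282 kg O₂/d.

R_O ≈ 2280 kg O₂/d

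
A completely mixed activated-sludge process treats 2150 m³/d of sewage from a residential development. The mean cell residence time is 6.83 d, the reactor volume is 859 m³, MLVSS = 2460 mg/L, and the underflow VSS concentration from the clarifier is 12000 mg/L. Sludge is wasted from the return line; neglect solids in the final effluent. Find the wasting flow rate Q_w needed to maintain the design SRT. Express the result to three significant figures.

Wasting from the return line (neglecting effluent solids): Q_w = V·X / (θ_c·X_r) = 859.0 × 2460 / (6.83 × 12000) = 25.78 m³/d.

Q_w ≈ 25.8 m³/d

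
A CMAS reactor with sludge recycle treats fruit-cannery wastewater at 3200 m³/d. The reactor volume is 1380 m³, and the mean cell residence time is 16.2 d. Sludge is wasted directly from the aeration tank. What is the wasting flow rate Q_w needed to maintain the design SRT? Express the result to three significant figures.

With mixed-liquor wasting, θ_c = V/Q_w, so Q_w = V/θ_c = 1380/16.2 = 85.19 m³/d.

Q_w ≈ 85.2 m³/d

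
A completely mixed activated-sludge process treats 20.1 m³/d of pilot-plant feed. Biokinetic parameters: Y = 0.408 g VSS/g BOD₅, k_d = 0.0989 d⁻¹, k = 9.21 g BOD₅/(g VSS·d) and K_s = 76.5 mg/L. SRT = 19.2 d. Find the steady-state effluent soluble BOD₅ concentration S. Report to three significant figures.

From the Monod/SRT balance for a CMAS, S = K_s·(1+k_d θ_c)/[θ_c·(Y k − k_d) − 1] = 76.5 × (1 + 0.0989 × 19.2) / [19.2 × (0.408 × 9.21 − 0.0989) − 1] = 221.8 / 69.25 = 3.202 mg/L.

S ≈ 3.20 mg/L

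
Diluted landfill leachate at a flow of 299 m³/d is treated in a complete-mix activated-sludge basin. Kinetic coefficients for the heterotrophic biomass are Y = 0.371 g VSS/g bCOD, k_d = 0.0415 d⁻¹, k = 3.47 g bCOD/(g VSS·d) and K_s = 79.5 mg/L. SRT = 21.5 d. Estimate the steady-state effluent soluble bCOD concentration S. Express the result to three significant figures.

For a completely mixed reactor with recycle the Lawrence–McCarty relation gives S = K_s·(1 + k_d·θ_c) / [θ_c·(Y·k − k_d) − 1] = 79.5 × (1 + 0.0415 × 21.5) / [21.5 × (0.371 × 3.47 − 0.0415) − 1] = 150.4 / 25.79 = 5.834 mg/L.

S ≈ 5.83 mg/L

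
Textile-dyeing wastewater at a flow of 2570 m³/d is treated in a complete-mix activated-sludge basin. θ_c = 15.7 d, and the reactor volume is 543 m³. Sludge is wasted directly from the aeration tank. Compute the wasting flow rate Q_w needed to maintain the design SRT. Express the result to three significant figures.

With mixed-liquor wasting, θ_c = V/Q_w, so Q_w = V/θ_c = 543.0/15.7 = 34.59 m³/d.

Q_w ≈ 34.6 m³/d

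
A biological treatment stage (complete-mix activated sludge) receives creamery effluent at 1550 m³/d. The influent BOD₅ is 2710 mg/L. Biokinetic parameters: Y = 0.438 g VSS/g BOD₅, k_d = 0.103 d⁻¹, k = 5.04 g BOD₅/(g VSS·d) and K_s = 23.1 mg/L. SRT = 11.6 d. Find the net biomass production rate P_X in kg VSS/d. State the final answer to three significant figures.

Effluent substrate depends only on kinetics and SRT: S = K_s(1 + k_d θ_c) / [θ_c(Yk − k_d) − 1] = 23.1 × (1 + 0.103 × 11.6) / [11.6 × (0.438 × 5.04 − 0.103) − 1] = 50.70 / 23.41 = 2.166 mg/L.
The observed yield is Y_obs = Y/(1 + k_d·θ_c) = 0.438 / (1 + 0.103 × 11.6) = 0.438 / 2.195 = 0.1996 g VSS per g BOD₅ removed.
Q·(S₀ − S) = 1550 × (2710 − 2.17) × 10⁻³ = 4197 kg/d removed.
Net biomass production P_X = Y_obs × Q·(S₀ − S) = 0.1996 × 4197 = 837.6 kg VSS/d.

P_X ≈ 838 kg VSS/d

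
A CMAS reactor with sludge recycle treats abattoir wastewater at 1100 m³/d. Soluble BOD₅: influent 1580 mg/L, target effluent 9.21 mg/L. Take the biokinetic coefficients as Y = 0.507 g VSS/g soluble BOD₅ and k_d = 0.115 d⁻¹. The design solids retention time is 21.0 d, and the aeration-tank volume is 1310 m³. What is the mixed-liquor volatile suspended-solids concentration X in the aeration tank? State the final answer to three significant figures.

X ≈ 4110 mg/L

From V·X·(1 + k_d·θ_c) = Y·Q·(S₀ − S)·θ_c: X = 0.507 × 1100 × (1580 − 9.21) × 21.0 / [1310 × (1 + 0.115 × 21.0)] = 4112 mg/L.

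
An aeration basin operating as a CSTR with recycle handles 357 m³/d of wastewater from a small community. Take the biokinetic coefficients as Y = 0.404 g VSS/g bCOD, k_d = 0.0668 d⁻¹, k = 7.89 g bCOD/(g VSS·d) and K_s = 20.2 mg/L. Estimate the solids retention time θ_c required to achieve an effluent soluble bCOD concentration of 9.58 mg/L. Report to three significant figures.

θ_c ≈ 1.04 d

At the target effluent, Y k S/(K_s+S) = 0.404×7.89×9.58/29.78 = 1.025 d⁻¹.
Then 1/θ_c = μ − k_d = 1.025 − 0.0668 = 0.9586 d⁻¹, giving θ_c = 1.043 d.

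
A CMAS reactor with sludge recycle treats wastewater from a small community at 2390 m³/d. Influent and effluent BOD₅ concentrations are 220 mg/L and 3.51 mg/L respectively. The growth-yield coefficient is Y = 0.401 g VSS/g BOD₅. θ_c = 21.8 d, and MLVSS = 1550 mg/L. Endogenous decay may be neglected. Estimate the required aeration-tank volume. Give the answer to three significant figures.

With k_d = 0 the design equation reduces to V = Y Q (S₀−S) θ_c / X = 0.401 × 2390 × (220 − 3.51) × 21.8 / 1550 = 2918 m³.

V ≈ 2920 m³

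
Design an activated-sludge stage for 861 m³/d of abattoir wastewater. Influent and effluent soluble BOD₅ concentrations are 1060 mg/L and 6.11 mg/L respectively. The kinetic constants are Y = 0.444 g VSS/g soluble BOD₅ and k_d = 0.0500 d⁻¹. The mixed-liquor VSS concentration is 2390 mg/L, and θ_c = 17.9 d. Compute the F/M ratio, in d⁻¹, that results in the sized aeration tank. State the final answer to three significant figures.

Steady-state biomass mass balance: V·X·(1 + k_d·θ_c) = Y·Q·(S₀ − S)·θ_c, so V = 0.444 × 861 × (1060 − 6.11) × 17.9 / [2390 × (1 + 0.0500 × 17.9)] = 7.21×10^6 / 4529 = 1592 m³.
F/M = Q·S₀ / (V·X) = 861 × 1060 / (1592 × 2390) = 0.2398 g soluble BOD₅·(g VSS·d)⁻¹.

F/M ≈ 0.240 d⁻¹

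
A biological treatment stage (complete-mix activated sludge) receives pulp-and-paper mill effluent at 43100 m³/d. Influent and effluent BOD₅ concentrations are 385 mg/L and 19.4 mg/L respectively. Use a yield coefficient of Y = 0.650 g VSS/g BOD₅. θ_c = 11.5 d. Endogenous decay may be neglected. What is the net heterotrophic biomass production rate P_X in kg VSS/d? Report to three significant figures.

With endogenous decay neglected, the observed yield equals the true yield: Y_obs = Y = 0.650 g VSS/g BOD₅.
Mass of BOD₅ removed per day: Q(S₀ − S) = 43100 × 365.6 g/m³ = 15757 kg/d.
Biomass produced: P_X = Y_obs·Q·ΔS = 0.6500 × 15757 ≈ 10242 kg VSS/d.

P_X ≈ 10200 kg VSS/d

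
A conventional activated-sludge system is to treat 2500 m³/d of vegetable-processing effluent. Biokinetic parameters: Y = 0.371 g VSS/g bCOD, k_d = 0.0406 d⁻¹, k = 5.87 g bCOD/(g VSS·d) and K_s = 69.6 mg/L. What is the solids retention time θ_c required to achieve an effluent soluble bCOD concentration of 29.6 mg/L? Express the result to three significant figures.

At the target effluent, Y k S/(K_s+S) = 0.371×5.87×29.6/99.20 = 0.6498 d⁻¹.
1/θ_c = 0.6498 − 0.0406 = 0.6092 d⁻¹, so θ_c = 1.641 d.

θ_c ≈ 1.64 d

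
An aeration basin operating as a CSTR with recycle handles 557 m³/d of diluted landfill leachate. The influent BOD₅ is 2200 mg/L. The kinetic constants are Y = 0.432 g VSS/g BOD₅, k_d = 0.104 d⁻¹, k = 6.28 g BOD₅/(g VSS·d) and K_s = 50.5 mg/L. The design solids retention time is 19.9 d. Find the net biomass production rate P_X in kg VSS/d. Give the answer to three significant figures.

Effluent substrate depends only on kinetics and SRT: S = K_s(1 + k_d θ_c) / [θ_c(Yk − k_d) − 1] = 50.5 × (1 + 0.104 × 19.9) / [19.9 × (0.432 × 6.28 − 0.104) − 1] = 155.0 / 50.92 = 3.044 mg/L.
The observed yield is Y_obs = Y/(1 + k_d·θ_c) = 0.432 / (1 + 0.104 × 19.9) = 0.432 / 3.070 = 0.1407 g VSS per g BOD₅ removed.
Q·(S₀ − S) = 557 × (2200 − 3.04) × 10⁻³ = 1224 kg/d removed.
P_X = Y_obs · Q(S₀ − S) = 0.1407 × 1224 = 172.2 kg VSS/d.

P_X ≈ 172 kg VSS/d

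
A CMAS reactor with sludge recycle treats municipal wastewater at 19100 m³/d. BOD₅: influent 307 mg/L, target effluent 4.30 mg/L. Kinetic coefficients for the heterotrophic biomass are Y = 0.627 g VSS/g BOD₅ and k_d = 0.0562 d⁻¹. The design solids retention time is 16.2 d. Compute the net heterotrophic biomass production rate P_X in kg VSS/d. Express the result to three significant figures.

Correct the yield for decay: Y_obs = Y/(1 + k_d θ_c) = 0.627 / (1 + 0.0562 × 16.2) = 0.627 / 1.910 = 0.3282.
Substrate removed = Q·(S₀ − S) = 19100 m³/d × (307 − 4.30) g/m³ = 5.78×10^6 g/d = 5782 kg/d.
Biomass produced: P_X = Y_obs·Q·ΔS = 0.3282 × 5782 ≈ 1897 kg VSS/d.

P_X ≈ 1900 kg VSS/d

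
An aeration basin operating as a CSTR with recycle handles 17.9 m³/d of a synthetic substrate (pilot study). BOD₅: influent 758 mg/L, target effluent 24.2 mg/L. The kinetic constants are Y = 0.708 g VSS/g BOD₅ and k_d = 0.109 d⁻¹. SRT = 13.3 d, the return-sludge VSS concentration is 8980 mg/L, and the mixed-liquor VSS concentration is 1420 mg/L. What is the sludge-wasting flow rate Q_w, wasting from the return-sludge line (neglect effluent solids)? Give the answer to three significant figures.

Q_w ≈ 0.423 m³/d

Steady-state biomass mass balance: V·X·(1 + k_d·θ_c) = Y·Q·(S₀ − S)·θ_c, so V = 0.708 × 17.9 × (758 − 24.2) × 13.3 / [1420 × (1 + 0.109 × 13.3)] = 1.24×10^5 / 3479 = 35.56 m³.
Q_w = (V·X)/(θ_c X_r) = 35.56 × 1420 / (13.3 × 8980) = 0.4227 m³/d.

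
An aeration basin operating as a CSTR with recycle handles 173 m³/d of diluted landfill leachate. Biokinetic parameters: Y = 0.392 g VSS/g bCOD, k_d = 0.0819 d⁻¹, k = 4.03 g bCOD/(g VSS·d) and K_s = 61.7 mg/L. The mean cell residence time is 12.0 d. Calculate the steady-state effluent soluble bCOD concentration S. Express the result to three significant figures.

S ≈ 7.21 mg/L

Effluent substrate depends only on kinetics and SRT: S = K_s(1 + k_d θ_c) / [θ_c(Yk − k_d) − 1] = 61.7 × (1 + 0.0819 × 12.0) / [12.0 × (0.392 × 4.03 − 0.0819) − 1] = 122.3 / 16.97 = 7.207 mg/L.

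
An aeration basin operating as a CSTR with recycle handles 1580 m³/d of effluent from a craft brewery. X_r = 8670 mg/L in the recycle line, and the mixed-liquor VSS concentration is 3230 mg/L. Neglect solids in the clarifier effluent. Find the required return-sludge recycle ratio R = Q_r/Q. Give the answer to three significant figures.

Solids balance on the clarifier gives (1+R)X = R·X_r, so R = X/(X_r − X) = 3230 / (8670 − 3230) = 0.5938.

R ≈ 0.594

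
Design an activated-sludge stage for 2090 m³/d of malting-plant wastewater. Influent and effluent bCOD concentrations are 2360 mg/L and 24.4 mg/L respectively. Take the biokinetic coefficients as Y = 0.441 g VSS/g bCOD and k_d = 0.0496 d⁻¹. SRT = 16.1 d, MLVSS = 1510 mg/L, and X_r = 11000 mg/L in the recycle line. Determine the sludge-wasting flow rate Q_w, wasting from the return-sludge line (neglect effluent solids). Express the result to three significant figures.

Rearranging the biomass balance for a CMAS with decay, V = Y·Q·ΔS·θ_c / [X·(1+k_d θ_c)] = 0.441 × 2090 × (2360 − 24.4) × 16.1 / [1510 × (1 + 0.0496 × 16.1)] = 3.47×10^7 / 2716 = 12762 m³.
Q_w = (V·X)/(θ_c X_r) = 12762 × 1510 / (16.1 × 11000) = 108.8 m³/d.

Q_w ≈ 109 m³/d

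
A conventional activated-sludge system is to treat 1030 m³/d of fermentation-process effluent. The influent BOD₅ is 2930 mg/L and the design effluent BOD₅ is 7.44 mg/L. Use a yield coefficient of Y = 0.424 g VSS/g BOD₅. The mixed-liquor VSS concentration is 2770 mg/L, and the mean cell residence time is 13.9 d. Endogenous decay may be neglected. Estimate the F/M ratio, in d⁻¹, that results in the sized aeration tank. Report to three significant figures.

With k_d = 0 the design equation reduces to V = Y Q (S₀−S) θ_c / X = 0.424 × 1030 × (2930 − 7.44) × 13.9 / 2770 = 6405 m³.
Food-to-microorganism ratio F/M = Q S₀ / (V X) = 1030 × 2930 / (6405 × 2770) = 0.1701 d⁻¹.

F/M ≈ 0.170 d⁻¹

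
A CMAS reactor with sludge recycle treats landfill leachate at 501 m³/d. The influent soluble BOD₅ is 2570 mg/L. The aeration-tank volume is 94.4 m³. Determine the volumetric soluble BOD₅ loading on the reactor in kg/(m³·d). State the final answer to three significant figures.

Applied soluble BOD₅ load per unit volume = Q·S₀/V = (501 × 2570/1000)/94.40 = 13.64 kg soluble BOD₅·m⁻³·d⁻¹.

L_v ≈ 13.6 kg soluble BOD₅/(m³·d)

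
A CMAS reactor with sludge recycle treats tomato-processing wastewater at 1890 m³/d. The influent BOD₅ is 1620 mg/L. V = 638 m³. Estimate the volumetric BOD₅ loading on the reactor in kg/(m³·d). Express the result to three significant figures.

L_v ≈ 4.80 kg BOD₅/(m³·d)

Volumetric loading L_v = Q·S₀ / V = 1890 × 1620 g/m³ / 638.0 m³ = 4799 g/(m³·d) = 4.799 kg BOD₅/(m³·d).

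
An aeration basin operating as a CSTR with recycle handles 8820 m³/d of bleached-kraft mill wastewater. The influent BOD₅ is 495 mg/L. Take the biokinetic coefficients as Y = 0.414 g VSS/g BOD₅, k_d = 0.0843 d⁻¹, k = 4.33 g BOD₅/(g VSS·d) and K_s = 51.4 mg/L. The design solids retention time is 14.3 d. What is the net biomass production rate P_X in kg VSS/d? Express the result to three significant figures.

From the Monod/SRT balance for a CMAS, S = K_s·(1+k_d θ_c)/[θ_c·(Y k − k_d) − 1] = 51.4 × (1 + 0.0843 × 14.3) / [14.3 × (0.414 × 4.33 − 0.0843) − 1] = 113.4 / 23.43 = 4.839 mg/L.
Observed yield with endogenous decay: Y_obs = Y / (1 + k_d·θ_c) = 0.414 / (1 + 0.0843 × 14.3) = 0.414 / 2.205 = 0.1877 g VSS/g BOD₅.
Q·(S₀ − S) = 8820 × (495 − 4.84) × 10⁻³ = 4323 kg/d removed.
Biomass produced: P_X = Y_obs·Q·ΔS = 0.1877 × 4323 ≈ 811.5 kg VSS/d.

P_X ≈ 812 kg VSS/d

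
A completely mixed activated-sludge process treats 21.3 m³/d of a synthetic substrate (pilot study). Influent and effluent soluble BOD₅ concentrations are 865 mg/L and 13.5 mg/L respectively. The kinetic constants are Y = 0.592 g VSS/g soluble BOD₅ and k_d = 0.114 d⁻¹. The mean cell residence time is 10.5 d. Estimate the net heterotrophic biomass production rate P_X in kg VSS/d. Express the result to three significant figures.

P_X ≈ 4.89 kg VSS/d

Correct the yield for decay: Y_obs = Y/(1 + k_d θ_c) = 0.592 / (1 + 0.114 × 10.5) = 0.592 / 2.197 = 0.2695.
Substrate removed = Q·(S₀ − S) = 21.3 m³/d × (865 − 13.5) g/m³ = 1.81×10^4 g/d = 18.14 kg/d.
Net biomass production P_X = Y_obs × Q·(S₀ − S) = 0.2695 × 18.14 = 4.887 kg VSS/d.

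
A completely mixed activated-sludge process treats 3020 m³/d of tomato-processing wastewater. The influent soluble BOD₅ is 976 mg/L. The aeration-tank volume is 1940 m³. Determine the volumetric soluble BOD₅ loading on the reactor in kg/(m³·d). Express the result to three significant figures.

Applied soluble BOD₅ load per unit volume = Q·S₀/V = (3020 × 976/1000)/1940 = 1.519 kg soluble BOD₅·m⁻³·d⁻¹.

L_v ≈ 1.52 kg soluble BOD₅/(m³·d)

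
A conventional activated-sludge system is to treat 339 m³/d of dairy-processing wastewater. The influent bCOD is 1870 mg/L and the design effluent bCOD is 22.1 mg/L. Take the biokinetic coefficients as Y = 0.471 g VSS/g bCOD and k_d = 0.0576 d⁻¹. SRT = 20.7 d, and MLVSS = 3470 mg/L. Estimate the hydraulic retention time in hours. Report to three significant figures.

From the SRT design equation V = Y Q (S₀−S) θ_c / [X (1 + k_d θ_c)] = 0.471 × 339 × (1870 − 22.1) × 20.7 / [3470 × (1 + 0.0576 × 20.7)] = 6.11×10^6 / 7607 = 802.9 m³.
τ = V/Q = 802.9/339 = 2.368 d, or 56.84 h.

τ ≈ 56.8 h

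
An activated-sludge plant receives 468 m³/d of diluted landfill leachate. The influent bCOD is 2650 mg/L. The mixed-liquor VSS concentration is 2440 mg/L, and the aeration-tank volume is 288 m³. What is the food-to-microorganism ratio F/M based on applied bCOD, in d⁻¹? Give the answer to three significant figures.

F/M = Q·S₀ / (V·X) = 468 × 2650 / (288.0 × 2440) = 1.765 g bCOD·(g VSS·d)⁻¹.

F/M ≈ 1.76 d⁻¹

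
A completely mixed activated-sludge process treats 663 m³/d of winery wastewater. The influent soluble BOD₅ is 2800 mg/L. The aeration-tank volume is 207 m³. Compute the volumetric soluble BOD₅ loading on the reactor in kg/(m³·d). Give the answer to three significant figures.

L_v ≈ 8.97 kg soluble BOD₅/(m³·d)

Volumetric loading L_v = Q·S₀ / V = 663 × 2800 g/m³ / 207.0 m³ = 8968 g/(m³·d) = 8.968 kg soluble BOD₅/(m³·d).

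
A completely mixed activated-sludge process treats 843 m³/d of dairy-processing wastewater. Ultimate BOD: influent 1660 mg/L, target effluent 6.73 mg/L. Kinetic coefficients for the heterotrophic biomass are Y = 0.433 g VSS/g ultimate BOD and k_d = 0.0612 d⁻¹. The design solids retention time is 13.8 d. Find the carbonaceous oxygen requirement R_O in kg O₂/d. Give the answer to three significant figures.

R_O ≈ 929 kg O₂/d

Observed yield with endogenous decay: Y_obs = Y / (1 + k_d·θ_c) = 0.433 / (1 + 0.0612 × 13.8) = 0.433 / 1.845 = 0.2347 g VSS/g ultimate BOD.
Substrate removed = Q·(S₀ − S) = 843 m³/d × (1660 − 6.73) g/m³ = 1.39×10^6 g/d = 1394 kg/d.
Biomass synthesised: P_X = Y_obs × 1394 = 327.2 kg VSS/d.
R_O = Q·(S₀ − S) − 1.42·P_X = 1394 − 1.42 × 327.2 = 929.1 kg O₂/d.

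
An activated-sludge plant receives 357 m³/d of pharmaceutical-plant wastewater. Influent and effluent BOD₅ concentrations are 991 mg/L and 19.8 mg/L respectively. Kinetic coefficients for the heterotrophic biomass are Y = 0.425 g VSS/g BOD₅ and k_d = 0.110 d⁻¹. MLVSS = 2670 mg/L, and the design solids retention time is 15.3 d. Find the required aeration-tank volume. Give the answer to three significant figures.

V ≈ 315 m³

From the SRT design equation V = Y Q (S₀−S) θ_c / [X (1 + k_d θ_c)] = 0.425 × 357 × (991 − 19.8) × 15.3 / [2670 × (1 + 0.110 × 15.3)] = 2.25×10^6 / 7164 = 314.7 m³.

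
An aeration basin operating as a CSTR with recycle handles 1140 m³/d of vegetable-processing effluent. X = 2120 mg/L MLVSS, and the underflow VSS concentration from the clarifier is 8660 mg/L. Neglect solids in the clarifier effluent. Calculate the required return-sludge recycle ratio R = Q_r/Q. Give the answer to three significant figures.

Solids balance on the clarifier gives (1+R)X = R·X_r, so R = X/(X_r − X) = 2120 / (8660 − 2120) = 0.3242.

R ≈ 0.324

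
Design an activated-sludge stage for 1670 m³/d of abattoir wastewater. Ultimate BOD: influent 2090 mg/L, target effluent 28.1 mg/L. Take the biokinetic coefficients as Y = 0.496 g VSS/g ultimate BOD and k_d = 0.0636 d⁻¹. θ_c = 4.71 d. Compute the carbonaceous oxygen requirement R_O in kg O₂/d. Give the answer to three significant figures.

R_O ≈ 1580 kg O₂/d

Correct the yield for decay: Y_obs = Y/(1 + k_d θ_c) = 0.496 / (1 + 0.0636 × 4.71) = 0.496 / 1.300 = 0.3817.
Substrate removed = Q·(S₀ − S) = 1670 m³/d × (2090 − 28.1) g/m³ = 3.44×10^6 g/d = 3443 kg/d.
Net sludge production P_X = 0.3817 × 3443 = 1314 kg VSS/d.
Carbonaceous O₂ demand = substrate oxidised − cell-mass equivalent = 3443 − 1.42 × 1314 = 1577 kg O₂/d.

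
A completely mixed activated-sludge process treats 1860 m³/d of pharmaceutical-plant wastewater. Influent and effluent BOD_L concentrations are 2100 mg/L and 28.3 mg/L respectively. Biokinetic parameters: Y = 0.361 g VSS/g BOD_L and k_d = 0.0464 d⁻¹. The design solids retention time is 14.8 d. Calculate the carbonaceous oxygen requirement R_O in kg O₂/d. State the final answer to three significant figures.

Correct the yield for decay: Y_obs = Y/(1 + k_d θ_c) = 0.361 / (1 + 0.0464 × 14.8) = 0.361 / 1.687 = 0.2140.
Q·(S₀ − S) = 1860 × (2100 − 28.3) × 10⁻³ = 3853 kg/d removed.
P_X = Y_obs·Q·(S₀ − S) = 0.2140 × 3853 = 824.7 kg VSS/d.
R_O = Q·ΔS − 1.42 P_X = 3853 − 1171 = 2682 kg O₂/d.

R_O ≈ 2680 kg O₂/d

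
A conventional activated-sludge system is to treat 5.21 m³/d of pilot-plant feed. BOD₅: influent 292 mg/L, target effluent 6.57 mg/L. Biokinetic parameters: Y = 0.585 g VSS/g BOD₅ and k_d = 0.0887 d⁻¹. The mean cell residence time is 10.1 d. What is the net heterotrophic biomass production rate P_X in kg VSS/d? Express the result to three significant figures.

P_X ≈ 0.459 kg VSS/d

Observed yield with endogenous decay: Y_obs = Y / (1 + k_d·θ_c) = 0.585 / (1 + 0.0887 × 10.1) = 0.585 / 1.896 = 0.3086 g VSS/g BOD₅.
ΔS = 292 − 6.57 = 285.4 mg/L, so the substrate removal rate is 5.21 × 285.4/1000 = 1.487 kg BOD₅/d.
Net biomass production P_X = Y_obs × Q·(S₀ − S) = 0.3086 × 1.487 = 0.4589 kg VSS/d.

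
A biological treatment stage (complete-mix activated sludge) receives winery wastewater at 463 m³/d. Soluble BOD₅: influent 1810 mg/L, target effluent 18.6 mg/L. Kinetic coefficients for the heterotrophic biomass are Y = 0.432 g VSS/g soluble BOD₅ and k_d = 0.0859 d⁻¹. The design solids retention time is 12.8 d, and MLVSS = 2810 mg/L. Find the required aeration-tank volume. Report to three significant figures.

Rearranging the biomass balance for a CMAS with decay, V = Y·Q·ΔS·θ_c / [X·(1+k_d θ_c)] = 0.432 × 463 × (1810 − 18.6) × 12.8 / [2810 × (1 + 0.0859 × 12.8)] = 4.59×10^6 / 5900 = 777.4 m³.

V ≈ 777 m³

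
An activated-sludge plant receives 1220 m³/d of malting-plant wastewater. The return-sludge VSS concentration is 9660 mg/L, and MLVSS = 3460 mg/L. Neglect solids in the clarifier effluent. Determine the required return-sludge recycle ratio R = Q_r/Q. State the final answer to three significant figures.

R ≈ 0.558

R = Q_r/Q = X/(X_r − X) = 3460 / (9660 − 3460) = 0.5581.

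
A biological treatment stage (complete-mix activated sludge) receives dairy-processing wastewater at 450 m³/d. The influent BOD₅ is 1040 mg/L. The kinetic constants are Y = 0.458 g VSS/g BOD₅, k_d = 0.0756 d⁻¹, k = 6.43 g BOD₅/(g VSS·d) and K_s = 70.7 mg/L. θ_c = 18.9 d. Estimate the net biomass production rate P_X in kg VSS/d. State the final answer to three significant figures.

P_X ≈ 88.0 kg VSS/d

Effluent substrate depends only on kinetics and SRT: S = K_s(1 + k_d θ_c) / [θ_c(Yk − k_d) − 1] = 70.7 × (1 + 0.0756 × 18.9) / [18.9 × (0.458 × 6.43 − 0.0756) − 1] = 171.7 / 53.23 = 3.226 mg/L.
Correct the yield for decay: Y_obs = Y/(1 + k_d θ_c) = 0.458 / (1 + 0.0756 × 18.9) = 0.458 / 2.429 = 0.1886.
Mass of BOD₅ removed per day: Q(S₀ − S) = 450 × 1037 g/m³ = 466.5 kg/d.
So the net sludge growth is P_X = 0.1886 × 466.5 = 87.98 kg VSS/d.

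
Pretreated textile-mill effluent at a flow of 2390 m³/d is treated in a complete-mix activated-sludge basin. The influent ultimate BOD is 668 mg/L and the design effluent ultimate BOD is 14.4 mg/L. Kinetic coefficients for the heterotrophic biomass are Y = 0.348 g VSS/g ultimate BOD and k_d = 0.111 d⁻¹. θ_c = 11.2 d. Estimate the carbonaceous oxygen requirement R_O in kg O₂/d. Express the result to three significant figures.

R_O ≈ 1220 kg O₂/d

Y_obs = Y / (1 + k_d θ_c) = 0.348 / (1 + 0.111 × 11.2) = 0.348 / 2.243 = 0.1551.
Substrate removed = Q·(S₀ − S) = 2390 m³/d × (668 − 14.4) g/m³ = 1.56×10^6 g/d = 1562 kg/d.
Biomass synthesised: P_X = Y_obs × 1562 = 242.3 kg VSS/d.
R_O = Q·(S₀ − S) − 1.42·P_X = 1562 − 1.42 × 242.3 = 1218 kg O₂/d.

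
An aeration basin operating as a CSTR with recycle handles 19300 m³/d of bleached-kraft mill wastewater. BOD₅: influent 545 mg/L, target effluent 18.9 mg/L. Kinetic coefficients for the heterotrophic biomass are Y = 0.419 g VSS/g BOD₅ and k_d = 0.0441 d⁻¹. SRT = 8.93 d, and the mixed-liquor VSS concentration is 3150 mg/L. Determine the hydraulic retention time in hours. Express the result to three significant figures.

Rearranging the biomass balance for a CMAS with decay, V = Y·Q·ΔS·θ_c / [X·(1+k_d θ_c)] = 0.419 × 19300 × (545 − 18.9) × 8.93 / [3150 × (1 + 0.0441 × 8.93)] = 3.8×10^7 / 4391 = 8653 m³.
τ = V/Q = 8653/19300 = 0.4484 d, or 10.76 h.

τ ≈ 10.8 h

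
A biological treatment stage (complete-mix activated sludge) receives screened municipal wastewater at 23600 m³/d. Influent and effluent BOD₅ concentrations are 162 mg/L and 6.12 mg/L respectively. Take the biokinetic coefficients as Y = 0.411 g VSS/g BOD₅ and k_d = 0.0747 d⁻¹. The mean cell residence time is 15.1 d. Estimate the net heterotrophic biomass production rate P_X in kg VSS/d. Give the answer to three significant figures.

The observed yield is Y_obs = Y/(1 + k_d·θ_c) = 0.411 / (1 + 0.0747 × 15.1) = 0.411 / 2.128 = 0.1931 g VSS per g BOD₅ removed.
ΔS = 162 − 6.12 = 155.9 mg/L, so the substrate removal rate is 23600 × 155.9/1000 = 3679 kg BOD₅/d.
So the net sludge growth is P_X = 0.1931 × 3679 = 710.5 kg VSS/d.

P_X ≈ 711 kg VSS/d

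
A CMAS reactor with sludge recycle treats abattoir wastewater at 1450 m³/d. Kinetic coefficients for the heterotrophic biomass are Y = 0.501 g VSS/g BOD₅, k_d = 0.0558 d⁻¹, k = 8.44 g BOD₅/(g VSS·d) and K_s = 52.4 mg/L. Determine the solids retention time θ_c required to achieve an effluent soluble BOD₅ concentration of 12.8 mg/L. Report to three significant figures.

At the target effluent, Y k S/(K_s+S) = 0.501×8.44×12.8/65.20 = 0.8301 d⁻¹.
Then 1/θ_c = μ − k_d = 0.8301 − 0.0558 = 0.7743 d⁻¹, giving θ_c = 1.291 d.

θ_c ≈ 1.29 d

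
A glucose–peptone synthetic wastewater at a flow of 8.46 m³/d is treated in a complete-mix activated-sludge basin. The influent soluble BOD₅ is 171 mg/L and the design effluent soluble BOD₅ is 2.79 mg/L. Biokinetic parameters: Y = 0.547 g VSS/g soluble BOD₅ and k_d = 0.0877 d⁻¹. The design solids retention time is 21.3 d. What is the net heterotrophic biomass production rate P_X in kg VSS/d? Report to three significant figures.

Y_obs = Y / (1 + k_d θ_c) = 0.547 / (1 + 0.0877 × 21.3) = 0.547 / 2.868 = 0.1907.
Mass of soluble BOD₅ removed per day: Q(S₀ − S) = 8.46 × 168.2 g/m³ = 1.423 kg/d.
Net biomass production P_X = Y_obs × Q·(S₀ − S) = 0.1907 × 1.423 = 0.2714 kg VSS/d.

P_X ≈ 0.271 kg VSS/d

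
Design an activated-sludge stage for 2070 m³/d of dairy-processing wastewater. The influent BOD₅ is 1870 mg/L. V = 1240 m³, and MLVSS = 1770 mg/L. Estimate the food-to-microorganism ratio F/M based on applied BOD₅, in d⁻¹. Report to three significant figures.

F/M = applied load / biomass = Q·S₀/(V·X) = 2070 × 1870 / (1240 × 1770) = 1.764 d⁻¹.

F/M ≈ 1.76 d⁻¹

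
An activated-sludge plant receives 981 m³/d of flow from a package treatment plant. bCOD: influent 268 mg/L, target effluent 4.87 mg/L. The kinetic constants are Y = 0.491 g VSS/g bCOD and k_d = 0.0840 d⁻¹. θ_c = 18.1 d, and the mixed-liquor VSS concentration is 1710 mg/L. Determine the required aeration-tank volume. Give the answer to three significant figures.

V ≈ 532 m³

Steady-state biomass mass balance: V·X·(1 + k_d·θ_c) = Y·Q·(S₀ − S)·θ_c, so V = 0.491 × 981 × (268 − 4.87) × 18.1 / [1710 × (1 + 0.0840 × 18.1)] = 2.29×10^6 / 4310 = 532.3 m³.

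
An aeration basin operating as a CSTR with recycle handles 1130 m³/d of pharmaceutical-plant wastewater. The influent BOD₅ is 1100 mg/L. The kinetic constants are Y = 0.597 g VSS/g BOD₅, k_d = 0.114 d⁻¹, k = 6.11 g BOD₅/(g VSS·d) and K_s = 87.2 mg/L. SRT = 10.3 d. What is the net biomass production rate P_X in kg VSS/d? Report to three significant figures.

P_X ≈ 340 kg VSS/d

For a completely mixed reactor with recycle the Lawrence–McCarty relation gives S = K_s·(1 + k_d·θ_c) / [θ_c·(Y·k − k_d) − 1] = 87.2 × (1 + 0.114 × 10.3) / [10.3 × (0.597 × 6.11 − 0.114) − 1] = 189.6 / 35.40 = 5.356 mg/L.
Correct the yield for decay: Y_obs = Y/(1 + k_d θ_c) = 0.597 / (1 + 0.114 × 10.3) = 0.597 / 2.174 = 0.2746.
Mass of BOD₅ removed per day: Q(S₀ − S) = 1130 × 1095 g/m³ = 1237 kg/d.
So the net sludge growth is P_X = 0.2746 × 1237 = 339.6 kg VSS/d.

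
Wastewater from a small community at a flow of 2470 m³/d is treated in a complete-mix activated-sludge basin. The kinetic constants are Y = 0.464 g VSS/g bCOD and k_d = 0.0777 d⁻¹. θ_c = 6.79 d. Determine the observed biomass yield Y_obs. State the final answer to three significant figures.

Y_obs ≈ 0.304 g VSS/g bCOD

Y_obs = Y / (1 + k_d θ_c) = 0.464 / (1 + 0.0777 × 6.79) = 0.464 / 1.528 = 0.3037.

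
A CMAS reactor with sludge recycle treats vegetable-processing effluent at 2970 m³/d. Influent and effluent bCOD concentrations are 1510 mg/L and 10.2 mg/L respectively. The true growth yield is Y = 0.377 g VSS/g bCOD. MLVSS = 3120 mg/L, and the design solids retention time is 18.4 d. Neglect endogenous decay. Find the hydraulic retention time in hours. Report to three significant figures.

τ ≈ 80.0 h

V·X = Y·Q·ΔS·θ_c gives V = 0.377 × 2970 × (1510 − 10.2) × 18.4 / 3120 = 9904 m³.
HRT = V/Q = 9904 m³ / 2970 m³·d⁻¹ = 3.335 d × 24 = 80.03 h.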